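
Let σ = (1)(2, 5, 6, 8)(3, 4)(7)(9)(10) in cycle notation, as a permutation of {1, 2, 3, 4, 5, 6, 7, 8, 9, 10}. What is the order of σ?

4

The disjoint cycles have lengths 4, 2, 1, 1, 1, 1.
The order is lcm(4, 2) = 4.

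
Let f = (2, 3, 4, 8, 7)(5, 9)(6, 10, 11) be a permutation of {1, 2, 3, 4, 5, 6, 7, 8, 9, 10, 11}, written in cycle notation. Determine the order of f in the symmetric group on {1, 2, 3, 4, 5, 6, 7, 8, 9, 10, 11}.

30

The cycle type of f is (5, 3, 2, 1).
The order of f is the least common multiple of its cycle lengths: lcm(5, 3, 2) = 30.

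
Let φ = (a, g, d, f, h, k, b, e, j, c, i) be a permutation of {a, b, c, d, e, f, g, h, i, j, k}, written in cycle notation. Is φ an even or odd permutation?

even

The cycle lengths are 11.
A cycle of length ℓ contributes ℓ−1 transpositions, so φ is a product of 10 transpositions — even.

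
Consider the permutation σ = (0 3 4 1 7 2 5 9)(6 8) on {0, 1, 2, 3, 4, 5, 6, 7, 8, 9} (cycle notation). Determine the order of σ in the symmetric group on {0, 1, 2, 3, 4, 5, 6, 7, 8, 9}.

8

The cycle type of σ is (8, 2).
The order is lcm(8, 2) = 8.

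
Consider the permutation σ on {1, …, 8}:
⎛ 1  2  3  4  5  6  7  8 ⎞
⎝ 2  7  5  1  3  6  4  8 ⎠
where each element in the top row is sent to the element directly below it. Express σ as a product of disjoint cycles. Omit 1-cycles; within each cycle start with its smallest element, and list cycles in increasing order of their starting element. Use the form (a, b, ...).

Iterating σ from 1 gives 1 → 2 → 7 → 4 → 1; that is the 4-cycle (1, 2, 7, 4).
Repeating from the next unused element and collecting all non-trivial cycles gives (1, 2, 7, 4)(3, 5).

(1, 2, 7, 4)(3, 5)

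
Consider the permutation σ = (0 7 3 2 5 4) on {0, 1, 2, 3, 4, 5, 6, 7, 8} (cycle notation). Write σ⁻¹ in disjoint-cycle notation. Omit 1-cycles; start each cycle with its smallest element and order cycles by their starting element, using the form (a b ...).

(0 4 5 2 3 7)

The inverse reverses each cycle.
After reversing and putting each cycle's least element first, σ⁻¹ = (0 4 5 2 3 7).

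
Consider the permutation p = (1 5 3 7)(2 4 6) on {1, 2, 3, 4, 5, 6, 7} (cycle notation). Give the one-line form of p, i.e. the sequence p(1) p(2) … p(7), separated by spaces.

5 4 7 6 3 2 1

Reading each image from the cycles: 1↦5, 2↦4, 3↦7, 4↦6, 5↦3, 6↦2, 7↦1.
Listing these in domain order gives 5 4 7 6 3 2 1.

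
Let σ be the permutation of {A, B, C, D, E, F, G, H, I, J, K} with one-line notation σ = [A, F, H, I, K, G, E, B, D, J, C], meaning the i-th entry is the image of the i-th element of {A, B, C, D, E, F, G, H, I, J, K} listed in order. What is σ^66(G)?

Tracing G → E → … returns to G after 7 steps, so G lies in a 7-cycle (B F G E K C H).
Powers repeat with period 7 on this cycle, and 66 mod 7 = 3, so σ^66(G) = σ^3(G).
Advancing 3 steps from G: G → E → K → C.

C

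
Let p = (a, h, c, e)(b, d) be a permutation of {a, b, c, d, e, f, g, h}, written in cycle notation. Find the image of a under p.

h

Within (a, h, c, e), a ↦ h.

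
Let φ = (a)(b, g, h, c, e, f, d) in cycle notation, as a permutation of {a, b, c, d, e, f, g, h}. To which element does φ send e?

In the cycle (b, g, h, c, e, f, d), e is followed by f, so φ(e) = f.

f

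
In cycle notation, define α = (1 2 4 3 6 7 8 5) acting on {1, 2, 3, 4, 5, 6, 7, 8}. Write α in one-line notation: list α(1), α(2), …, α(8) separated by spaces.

Each element maps to the next entry in its cycle (wrapping to the front): 1↦2, 2↦4, 3↦6, 4↦3, 5↦1, 6↦7, 7↦8, 8↦5.
Listing these in domain order gives 2 4 6 3 1 7 8 5.

2 4 6 3 1 7 8 5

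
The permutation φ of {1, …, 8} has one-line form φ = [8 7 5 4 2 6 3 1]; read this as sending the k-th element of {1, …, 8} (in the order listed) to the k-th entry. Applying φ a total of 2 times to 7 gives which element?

5

Tracing 7 → 3 → … returns to 7 after 4 steps, so 7 lies in a 4-cycle (2 7 3 5).
Advancing 2 steps from 7: 7 → 3 → 5.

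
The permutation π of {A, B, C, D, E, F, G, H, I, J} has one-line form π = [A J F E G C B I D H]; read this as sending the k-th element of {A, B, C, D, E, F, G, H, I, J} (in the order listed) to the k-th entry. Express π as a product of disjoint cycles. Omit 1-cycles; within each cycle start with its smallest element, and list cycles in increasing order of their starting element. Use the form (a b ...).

(B J H I D E G)(C F)

Start at B and follow images: B → J → H → I → D → E → G → B, giving the cycle (B J H I D E G).
Repeating from the next unused element and collecting all non-trivial cycles gives (B J H I D E G)(C F).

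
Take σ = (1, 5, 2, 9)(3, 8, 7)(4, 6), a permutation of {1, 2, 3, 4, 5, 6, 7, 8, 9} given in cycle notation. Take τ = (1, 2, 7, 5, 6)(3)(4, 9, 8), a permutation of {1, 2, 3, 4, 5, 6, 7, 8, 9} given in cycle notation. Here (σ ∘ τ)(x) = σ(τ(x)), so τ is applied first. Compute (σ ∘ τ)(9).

τ(9) = 8, then σ(8) = 7; composing gives (σ ∘ τ)(9) = 7.

7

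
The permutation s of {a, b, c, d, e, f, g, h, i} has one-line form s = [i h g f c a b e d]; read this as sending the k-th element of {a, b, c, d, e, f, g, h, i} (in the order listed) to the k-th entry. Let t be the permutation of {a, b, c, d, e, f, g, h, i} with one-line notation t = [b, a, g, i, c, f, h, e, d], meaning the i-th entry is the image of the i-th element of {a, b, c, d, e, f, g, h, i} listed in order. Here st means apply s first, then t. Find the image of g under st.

First apply s: s(g) = b, then t(b) = a. Thus (st)(g) = a.

a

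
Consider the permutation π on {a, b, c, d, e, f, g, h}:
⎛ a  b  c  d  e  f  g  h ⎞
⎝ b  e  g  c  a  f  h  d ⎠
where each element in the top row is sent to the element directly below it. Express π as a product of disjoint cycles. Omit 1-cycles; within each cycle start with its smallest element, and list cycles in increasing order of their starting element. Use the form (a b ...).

(a b e)(c g h d)

From a: a → b → e → a, closing the cycle (a b e).
Repeating from the next unused element and collecting all non-trivial cycles gives (a b e)(c g h d).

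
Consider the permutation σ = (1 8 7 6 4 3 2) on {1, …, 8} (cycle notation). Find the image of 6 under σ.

4

Within (1 8 7 6 4 3 2), 6 ↦ 4.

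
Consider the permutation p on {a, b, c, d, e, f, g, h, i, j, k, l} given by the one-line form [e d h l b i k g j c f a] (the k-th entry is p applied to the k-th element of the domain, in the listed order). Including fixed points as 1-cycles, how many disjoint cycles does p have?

The cycle decomposition is (a e b d l)(c h g k f i j), which has 2 cycles (counting 1-cycles).

2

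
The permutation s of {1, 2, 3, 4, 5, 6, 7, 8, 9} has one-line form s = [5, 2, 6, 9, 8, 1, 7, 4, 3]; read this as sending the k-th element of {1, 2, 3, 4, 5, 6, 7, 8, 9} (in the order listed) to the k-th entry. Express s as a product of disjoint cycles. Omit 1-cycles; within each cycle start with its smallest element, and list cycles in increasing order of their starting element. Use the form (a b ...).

From 1: 1 → 5 → 8 → 4 → 9 → 3 → 6 → 1, closing the cycle (1 5 8 4 9 3 6).
Repeating from the next unused element and collecting all non-trivial cycles gives (1 5 8 4 9 3 6).

(1 5 8 4 9 3 6)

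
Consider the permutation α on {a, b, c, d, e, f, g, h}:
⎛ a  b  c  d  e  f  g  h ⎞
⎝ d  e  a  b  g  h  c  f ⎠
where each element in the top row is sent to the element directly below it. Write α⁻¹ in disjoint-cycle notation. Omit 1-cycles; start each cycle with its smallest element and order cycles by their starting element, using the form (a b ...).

(a c g e b d)(f h)

The cycle decomposition of α is (a d b e g c)(f h).
The inverse reverses every cycle; in canonical form, α⁻¹ = (a c g e b d)(f h).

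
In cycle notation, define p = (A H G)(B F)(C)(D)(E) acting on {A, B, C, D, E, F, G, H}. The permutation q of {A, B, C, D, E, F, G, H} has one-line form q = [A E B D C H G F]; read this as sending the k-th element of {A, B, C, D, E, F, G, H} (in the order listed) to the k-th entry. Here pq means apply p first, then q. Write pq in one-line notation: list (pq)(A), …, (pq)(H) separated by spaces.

F H B D C E A G

(pq)(x) = q(p(x)). Computing each image: q(p(A)) = q(H) = F, q(p(B)) = q(F) = H, q(p(C)) = q(C) = B, q(p(D)) = q(D) = D, q(p(E)) = q(E) = C, q(p(F)) = q(B) = E, q(p(G)) = q(A) = A, q(p(H)) = q(G) = G.
Hence pq = [F H B D C E A G].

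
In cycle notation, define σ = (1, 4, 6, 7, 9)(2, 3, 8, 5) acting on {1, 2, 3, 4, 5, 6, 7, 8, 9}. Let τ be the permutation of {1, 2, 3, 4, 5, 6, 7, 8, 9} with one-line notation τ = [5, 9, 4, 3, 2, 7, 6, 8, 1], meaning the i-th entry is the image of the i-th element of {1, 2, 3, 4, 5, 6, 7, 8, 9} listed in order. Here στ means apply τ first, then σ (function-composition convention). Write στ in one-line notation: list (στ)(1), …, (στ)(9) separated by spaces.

(στ)(x) = σ(τ(x)). Computing each image: σ(τ(1)) = σ(5) = 2, σ(τ(2)) = σ(9) = 1, σ(τ(3)) = σ(4) = 6, σ(τ(4)) = σ(3) = 8, σ(τ(5)) = σ(2) = 3, σ(τ(6)) = σ(7) = 9, σ(τ(7)) = σ(6) = 7, σ(τ(8)) = σ(8) = 5, σ(τ(9)) = σ(1) = 4.
Hence στ = [2 1 6 8 3 9 7 5 4].

2 1 6 8 3 9 7 5 4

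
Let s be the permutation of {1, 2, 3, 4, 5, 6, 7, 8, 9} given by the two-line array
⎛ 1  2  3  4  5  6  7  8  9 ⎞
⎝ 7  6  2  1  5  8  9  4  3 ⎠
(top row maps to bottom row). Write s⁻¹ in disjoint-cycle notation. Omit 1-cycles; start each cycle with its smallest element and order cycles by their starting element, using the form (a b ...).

(1 4 8 6 2 3 9 7)

First write s in disjoint cycles: (1 7 9 3 2 6 8 4).
Reversing each cycle (and rotating so the smallest element leads) gives s⁻¹ = (1 4 8 6 2 3 9 7).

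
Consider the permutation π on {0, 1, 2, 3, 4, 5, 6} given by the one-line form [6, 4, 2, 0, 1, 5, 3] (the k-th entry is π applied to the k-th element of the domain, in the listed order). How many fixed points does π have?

The fixed points (elements with π(x) = x) are {2, 5}, so there are 2.

2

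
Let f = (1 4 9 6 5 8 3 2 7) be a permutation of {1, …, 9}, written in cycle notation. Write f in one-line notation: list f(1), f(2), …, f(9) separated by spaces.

4 7 2 9 8 5 1 3 6

Each element maps to the next entry in its cycle (wrapping to the front): 1↦4, 2↦7, 3↦2, 4↦9, 5↦8, 6↦5, 7↦1, 8↦3, 9↦6.
So the one-line form is 4 7 2 9 8 5 1 3 6.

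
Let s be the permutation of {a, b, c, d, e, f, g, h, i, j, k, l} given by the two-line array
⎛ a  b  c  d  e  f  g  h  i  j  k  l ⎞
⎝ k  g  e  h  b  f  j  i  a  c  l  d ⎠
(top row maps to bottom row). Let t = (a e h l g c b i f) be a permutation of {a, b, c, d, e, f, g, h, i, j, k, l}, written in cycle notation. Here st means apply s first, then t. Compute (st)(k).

(st)(k) = t(s(k)). s(k) = l, then t(l) = g. So (st)(k) = g.

g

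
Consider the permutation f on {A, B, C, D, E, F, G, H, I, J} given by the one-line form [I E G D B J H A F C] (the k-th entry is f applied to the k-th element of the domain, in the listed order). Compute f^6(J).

Tracing J → C → … returns to J after 7 steps, so J lies in a 7-cycle (A I F J C G H).
Advancing 6 steps from J: J → C → G → H → A → I → F.

F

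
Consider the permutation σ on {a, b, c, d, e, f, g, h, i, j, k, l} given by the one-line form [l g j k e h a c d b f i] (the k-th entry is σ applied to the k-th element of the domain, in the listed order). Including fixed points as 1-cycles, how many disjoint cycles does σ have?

2

The cycle decomposition is (a l i d k f h c j b g)(e), which has 2 cycles (counting 1-cycles).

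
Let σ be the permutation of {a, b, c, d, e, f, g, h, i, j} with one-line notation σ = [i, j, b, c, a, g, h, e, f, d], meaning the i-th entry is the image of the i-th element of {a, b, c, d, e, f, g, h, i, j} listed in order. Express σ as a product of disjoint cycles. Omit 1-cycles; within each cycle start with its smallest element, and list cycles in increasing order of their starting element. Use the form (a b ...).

(a i f g h e)(b j d c)

From a: a → i → f → g → h → e → a, closing the cycle (a i f g h e).
Continuing from each remaining unvisited element yields (a i f g h e)(b j d c).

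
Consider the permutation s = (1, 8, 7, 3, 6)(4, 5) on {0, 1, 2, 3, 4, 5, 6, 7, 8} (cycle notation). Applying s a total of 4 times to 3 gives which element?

3 lies in the 5-cycle (1, 8, 7, 3, 6).
Stepping 4 places around the cycle: 3 → 6 → 1 → 8 → 7.

7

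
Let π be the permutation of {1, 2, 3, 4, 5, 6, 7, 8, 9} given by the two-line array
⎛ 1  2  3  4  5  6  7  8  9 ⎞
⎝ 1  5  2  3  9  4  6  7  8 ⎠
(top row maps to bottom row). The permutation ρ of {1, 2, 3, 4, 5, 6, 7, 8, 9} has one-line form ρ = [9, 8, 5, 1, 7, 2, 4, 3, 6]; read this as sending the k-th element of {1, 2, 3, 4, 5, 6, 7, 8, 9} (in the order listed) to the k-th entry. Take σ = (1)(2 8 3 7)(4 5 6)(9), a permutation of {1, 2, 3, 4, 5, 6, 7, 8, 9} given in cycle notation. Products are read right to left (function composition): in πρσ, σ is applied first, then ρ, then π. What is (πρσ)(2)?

Apply the permutations in order: σ(2) = 8, then ρ(8) = 3, then π(3) = 2. So (πρσ)(2) = 2.

2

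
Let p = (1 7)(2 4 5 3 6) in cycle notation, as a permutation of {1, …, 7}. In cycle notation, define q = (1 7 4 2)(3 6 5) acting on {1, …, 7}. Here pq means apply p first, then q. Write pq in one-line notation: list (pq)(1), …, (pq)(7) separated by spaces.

Chase each element through p then q: 1 → 7 → 4; 2 → 4 → 2; 3 → 6 → 5; 4 → 5 → 3; 5 → 3 → 6; 6 → 2 → 1; 7 → 1 → 7.
So pq in one-line form is 4 2 5 3 6 1 7.

4 2 5 3 6 1 7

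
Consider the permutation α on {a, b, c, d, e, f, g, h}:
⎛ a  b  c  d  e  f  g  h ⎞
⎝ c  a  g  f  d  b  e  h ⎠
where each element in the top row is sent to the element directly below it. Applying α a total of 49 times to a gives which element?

a

Tracing a → c → … returns to a after 7 steps, so a lies in a 7-cycle (a c g e d f b).
Powers repeat with period 7 on this cycle, and 49 mod 7 = 0, so α^49(a) = α^0(a).
So α^49(a) = a.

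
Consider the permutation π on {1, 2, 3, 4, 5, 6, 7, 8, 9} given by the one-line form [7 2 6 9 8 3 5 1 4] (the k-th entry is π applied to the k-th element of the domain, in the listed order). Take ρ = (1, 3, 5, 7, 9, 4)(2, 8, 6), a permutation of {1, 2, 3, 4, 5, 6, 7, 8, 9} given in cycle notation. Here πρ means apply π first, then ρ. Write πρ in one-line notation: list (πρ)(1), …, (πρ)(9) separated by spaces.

(πρ)(x) = ρ(π(x)). Computing each image: ρ(π(1)) = ρ(7) = 9, ρ(π(2)) = ρ(2) = 8, ρ(π(3)) = ρ(6) = 2, ρ(π(4)) = ρ(9) = 4, ρ(π(5)) = ρ(8) = 6, ρ(π(6)) = ρ(3) = 5, ρ(π(7)) = ρ(5) = 7, ρ(π(8)) = ρ(1) = 3, ρ(π(9)) = ρ(4) = 1.
Hence πρ = [9 8 2 4 6 5 7 3 1].

9 8 2 4 6 5 7 3 1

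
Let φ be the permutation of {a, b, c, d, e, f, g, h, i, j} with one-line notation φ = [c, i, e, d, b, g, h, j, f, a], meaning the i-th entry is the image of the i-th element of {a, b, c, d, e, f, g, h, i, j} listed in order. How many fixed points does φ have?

1

The fixed points (elements with φ(x) = x) are {d}, so there is 1.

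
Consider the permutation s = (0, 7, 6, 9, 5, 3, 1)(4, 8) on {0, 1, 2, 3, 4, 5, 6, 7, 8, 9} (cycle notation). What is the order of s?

The disjoint cycles have lengths 7, 2, 1.
The order is lcm(7, 2) = 14.

14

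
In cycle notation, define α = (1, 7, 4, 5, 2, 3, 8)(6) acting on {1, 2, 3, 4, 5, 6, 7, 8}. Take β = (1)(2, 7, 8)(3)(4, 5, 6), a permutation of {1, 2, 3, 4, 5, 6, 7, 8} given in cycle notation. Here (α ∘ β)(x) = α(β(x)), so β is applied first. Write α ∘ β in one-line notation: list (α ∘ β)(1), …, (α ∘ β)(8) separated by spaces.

7 4 8 2 6 5 1 3

Chase each element through β then α: 1 → 1 → 7; 2 → 7 → 4; 3 → 3 → 8; 4 → 5 → 2; 5 → 6 → 6; 6 → 4 → 5; 7 → 8 → 1; 8 → 2 → 3.
Collecting the images, α ∘ β = [7 4 8 2 6 5 1 3].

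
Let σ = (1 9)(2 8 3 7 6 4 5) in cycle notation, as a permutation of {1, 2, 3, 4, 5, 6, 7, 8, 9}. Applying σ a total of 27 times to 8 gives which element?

8 lies in the 7-cycle (2 8 3 7 6 4 5).
On a 7-cycle, σ^7 is the identity, so σ^27 = σ^6 there (27 ≡ 6 mod 7).
Advancing 6 steps from 8: 8 → 3 → 7 → 6 → 4 → 5 → 2.

2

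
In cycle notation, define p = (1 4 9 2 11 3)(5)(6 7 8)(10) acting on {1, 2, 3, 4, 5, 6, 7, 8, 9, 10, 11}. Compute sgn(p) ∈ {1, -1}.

-1

The cycle lengths are 6, 3, 1, 1.
A cycle is odd iff its length is even; p has 1 even-length cycle, so sgn(p) = (−1)^1 and p is odd.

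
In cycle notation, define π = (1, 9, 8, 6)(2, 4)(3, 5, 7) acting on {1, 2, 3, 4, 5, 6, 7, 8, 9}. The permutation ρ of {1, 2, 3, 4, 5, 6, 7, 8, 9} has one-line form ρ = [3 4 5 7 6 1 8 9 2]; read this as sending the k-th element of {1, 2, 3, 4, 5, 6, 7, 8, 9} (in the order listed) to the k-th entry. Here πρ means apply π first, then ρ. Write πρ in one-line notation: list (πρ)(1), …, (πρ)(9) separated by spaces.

2 7 6 4 8 3 5 1 9

For each element, apply π then ρ: 1 → 9 → 2; 2 → 4 → 7; 3 → 5 → 6; 4 → 2 → 4; 5 → 7 → 8; 6 → 1 → 3; 7 → 3 → 5; 8 → 6 → 1; 9 → 8 → 9.
So πρ in one-line form is 2 7 6 4 8 3 5 1 9.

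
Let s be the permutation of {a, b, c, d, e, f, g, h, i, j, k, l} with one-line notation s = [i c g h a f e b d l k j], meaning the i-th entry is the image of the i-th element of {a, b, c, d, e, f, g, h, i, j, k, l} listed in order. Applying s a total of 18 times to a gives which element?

Tracing a → i → … returns to a after 8 steps, so a lies in an 8-cycle (a, i, d, h, b, c, g, e).
Since the cycle has length 8, s^18 acts on it the same as s^2 (18 mod 8 = 2).
Stepping 2 places around the cycle: a → i → d.

d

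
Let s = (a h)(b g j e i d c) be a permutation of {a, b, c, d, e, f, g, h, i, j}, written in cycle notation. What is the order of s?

14

The cycle type of s is (7, 2, 1).
The order is lcm(7, 2) = 14.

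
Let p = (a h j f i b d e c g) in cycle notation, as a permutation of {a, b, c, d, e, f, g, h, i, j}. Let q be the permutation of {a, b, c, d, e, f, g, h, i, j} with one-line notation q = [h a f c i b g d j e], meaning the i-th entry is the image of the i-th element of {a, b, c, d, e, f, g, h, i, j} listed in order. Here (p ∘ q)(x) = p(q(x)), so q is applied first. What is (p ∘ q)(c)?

(p ∘ q)(c) = p(q(c)). q(c) = f, then p(f) = i. So (p ∘ q)(c) = i.

i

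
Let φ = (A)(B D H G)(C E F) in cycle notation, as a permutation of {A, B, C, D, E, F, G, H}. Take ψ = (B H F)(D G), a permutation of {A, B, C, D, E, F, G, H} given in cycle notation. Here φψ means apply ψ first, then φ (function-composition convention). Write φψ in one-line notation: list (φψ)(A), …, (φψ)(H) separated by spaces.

A G E B F D H C

(φψ)(x) = φ(ψ(x)). Computing each image: φ(ψ(A)) = φ(A) = A, φ(ψ(B)) = φ(H) = G, φ(ψ(C)) = φ(C) = E, φ(ψ(D)) = φ(G) = B, φ(ψ(E)) = φ(E) = F, φ(ψ(F)) = φ(B) = D, φ(ψ(G)) = φ(D) = H, φ(ψ(H)) = φ(F) = C.
Hence φψ = [A G E B F D H C].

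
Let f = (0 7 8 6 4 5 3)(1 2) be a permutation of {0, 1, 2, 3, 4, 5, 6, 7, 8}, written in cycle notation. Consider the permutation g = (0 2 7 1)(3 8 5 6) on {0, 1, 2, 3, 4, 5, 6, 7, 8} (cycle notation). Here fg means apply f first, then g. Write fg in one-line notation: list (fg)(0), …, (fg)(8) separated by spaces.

Chase each element through f then g: 0 → 7 → 1; 1 → 2 → 7; 2 → 1 → 0; 3 → 0 → 2; 4 → 5 → 6; 5 → 3 → 8; 6 → 4 → 4; 7 → 8 → 5; 8 → 6 → 3.
So fg in one-line form is 1 7 0 2 6 8 4 5 3.

1 7 0 2 6 8 4 5 3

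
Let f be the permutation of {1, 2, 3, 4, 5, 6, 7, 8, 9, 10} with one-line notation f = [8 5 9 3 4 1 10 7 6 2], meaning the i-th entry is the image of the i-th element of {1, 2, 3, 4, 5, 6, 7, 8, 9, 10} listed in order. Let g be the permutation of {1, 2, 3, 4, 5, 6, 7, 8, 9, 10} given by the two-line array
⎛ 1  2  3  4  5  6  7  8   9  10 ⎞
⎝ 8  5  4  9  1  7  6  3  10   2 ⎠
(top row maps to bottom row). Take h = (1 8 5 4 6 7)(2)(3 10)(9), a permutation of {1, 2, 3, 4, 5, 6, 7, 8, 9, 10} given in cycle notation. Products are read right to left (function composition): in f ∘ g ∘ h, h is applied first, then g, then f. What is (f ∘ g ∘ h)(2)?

4

Apply the permutations in order: h(2) = 2, then g(2) = 5, then f(5) = 4. So (f ∘ g ∘ h)(2) = 4.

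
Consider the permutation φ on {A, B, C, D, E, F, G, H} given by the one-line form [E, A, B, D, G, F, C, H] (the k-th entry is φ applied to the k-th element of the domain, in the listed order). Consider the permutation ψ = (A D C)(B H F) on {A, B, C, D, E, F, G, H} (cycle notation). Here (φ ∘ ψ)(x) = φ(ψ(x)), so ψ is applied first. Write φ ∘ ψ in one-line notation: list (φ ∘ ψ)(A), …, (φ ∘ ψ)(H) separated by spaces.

D H E B G A C F

For each element, apply ψ then φ: A → D → D; B → H → H; C → A → E; D → C → B; E → E → G; F → B → A; G → G → C; H → F → F.
So φ ∘ ψ in one-line form is D H E B G A C F.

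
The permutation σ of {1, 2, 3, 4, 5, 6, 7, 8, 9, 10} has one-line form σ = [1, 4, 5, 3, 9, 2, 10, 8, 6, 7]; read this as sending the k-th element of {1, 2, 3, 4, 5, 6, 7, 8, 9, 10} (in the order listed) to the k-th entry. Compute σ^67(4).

3

Tracing 4 → 3 → … returns to 4 after 6 steps, so 4 lies in a 6-cycle (2 4 3 5 9 6).
Powers repeat with period 6 on this cycle, and 67 mod 6 = 1, so σ^67(4) = σ^1(4).
Stepping 1 place around the cycle: 4 → 3.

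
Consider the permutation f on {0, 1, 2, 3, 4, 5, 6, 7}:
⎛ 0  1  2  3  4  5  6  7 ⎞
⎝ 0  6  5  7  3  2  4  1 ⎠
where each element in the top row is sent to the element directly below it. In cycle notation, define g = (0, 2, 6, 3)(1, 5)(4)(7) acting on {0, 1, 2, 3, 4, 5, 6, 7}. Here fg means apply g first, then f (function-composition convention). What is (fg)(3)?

First apply g: g(3) = 0, then f(0) = 0. Thus (fg)(3) = 0.

0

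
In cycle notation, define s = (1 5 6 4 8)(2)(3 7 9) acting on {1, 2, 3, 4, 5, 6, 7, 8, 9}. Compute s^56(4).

8

4 lies in the 5-cycle (1 5 6 4 8).
Powers repeat with period 5 on this cycle, and 56 mod 5 = 1, so s^56(4) = s^1(4).
Stepping 1 place around the cycle: 4 → 8.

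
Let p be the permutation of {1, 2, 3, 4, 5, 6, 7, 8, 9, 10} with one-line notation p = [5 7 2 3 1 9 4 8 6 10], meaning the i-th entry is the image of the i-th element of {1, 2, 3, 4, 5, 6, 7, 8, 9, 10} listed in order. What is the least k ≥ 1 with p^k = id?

4

The disjoint-cycle form of p has cycle lengths 4, 2, 2, 1, 1.
The order of p is the least common multiple of its cycle lengths: lcm(4, 2, 2) = 4.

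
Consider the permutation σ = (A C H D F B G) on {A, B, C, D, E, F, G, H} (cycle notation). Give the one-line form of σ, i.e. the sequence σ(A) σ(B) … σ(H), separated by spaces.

C G H F E B A D

Each element maps to the next entry in its cycle (wrapping to the front): A↦C, B↦G, C↦H, D↦F, E↦E, F↦B, G↦A, H↦D.
Listing these in domain order gives C G H F E B A D.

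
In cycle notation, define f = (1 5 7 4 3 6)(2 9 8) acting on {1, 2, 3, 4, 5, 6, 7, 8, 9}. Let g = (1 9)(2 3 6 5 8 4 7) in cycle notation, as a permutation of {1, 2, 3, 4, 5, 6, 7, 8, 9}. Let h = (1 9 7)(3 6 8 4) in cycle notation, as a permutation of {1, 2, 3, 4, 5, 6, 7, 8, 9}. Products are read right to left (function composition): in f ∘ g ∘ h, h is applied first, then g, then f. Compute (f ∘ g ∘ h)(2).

6

Chase 2: h(2) = 2; g(2) = 3; f(3) = 6. Hence (f ∘ g ∘ h)(2) = 6.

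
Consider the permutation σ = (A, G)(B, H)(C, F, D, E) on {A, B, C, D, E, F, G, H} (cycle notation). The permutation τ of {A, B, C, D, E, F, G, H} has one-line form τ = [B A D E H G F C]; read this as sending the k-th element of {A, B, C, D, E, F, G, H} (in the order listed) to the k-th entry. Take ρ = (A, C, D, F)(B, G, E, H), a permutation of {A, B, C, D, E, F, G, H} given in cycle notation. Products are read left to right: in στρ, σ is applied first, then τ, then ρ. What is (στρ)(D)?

B

(στρ)(D) = ρ(τ(σ(D))). σ(D) = E, then τ(E) = H, then ρ(H) = B, so the result is B.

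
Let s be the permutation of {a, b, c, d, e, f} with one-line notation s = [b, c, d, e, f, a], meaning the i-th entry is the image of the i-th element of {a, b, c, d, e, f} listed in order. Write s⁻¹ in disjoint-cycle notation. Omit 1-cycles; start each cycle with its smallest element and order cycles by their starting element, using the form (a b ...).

First write s in disjoint cycles: (a b c d e f).
The inverse reverses every cycle; in canonical form, s⁻¹ = (a f e d c b).

(a f e d c b)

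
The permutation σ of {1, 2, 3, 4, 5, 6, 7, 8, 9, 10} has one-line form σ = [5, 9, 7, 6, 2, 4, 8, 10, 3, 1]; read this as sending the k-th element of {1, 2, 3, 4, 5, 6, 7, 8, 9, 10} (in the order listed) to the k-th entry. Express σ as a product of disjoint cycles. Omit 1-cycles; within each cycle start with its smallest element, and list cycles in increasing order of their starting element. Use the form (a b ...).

Iterating σ from 1 gives 1 → 5 → 2 → 9 → 3 → 7 → 8 → 10 → 1; that is the 8-cycle (1 5 2 9 3 7 8 10).
Repeating from the next unused element and collecting all non-trivial cycles gives (1 5 2 9 3 7 8 10)(4 6).

(1 5 2 9 3 7 8 10)(4 6)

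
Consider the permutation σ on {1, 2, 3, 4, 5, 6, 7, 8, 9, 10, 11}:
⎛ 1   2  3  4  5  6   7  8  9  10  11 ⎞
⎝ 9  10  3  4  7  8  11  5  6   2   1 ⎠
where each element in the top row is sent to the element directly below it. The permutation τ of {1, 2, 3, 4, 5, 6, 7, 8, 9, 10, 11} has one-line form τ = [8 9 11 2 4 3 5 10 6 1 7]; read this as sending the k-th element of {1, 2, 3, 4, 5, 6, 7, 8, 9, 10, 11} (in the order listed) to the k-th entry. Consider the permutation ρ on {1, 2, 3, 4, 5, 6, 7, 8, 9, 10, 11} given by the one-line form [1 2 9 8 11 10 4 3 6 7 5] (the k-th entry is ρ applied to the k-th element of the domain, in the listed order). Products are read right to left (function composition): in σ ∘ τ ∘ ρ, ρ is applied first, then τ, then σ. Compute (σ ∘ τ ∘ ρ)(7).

10

Apply the permutations in order: ρ(7) = 4, then τ(4) = 2, then σ(2) = 10. So (σ ∘ τ ∘ ρ)(7) = 10.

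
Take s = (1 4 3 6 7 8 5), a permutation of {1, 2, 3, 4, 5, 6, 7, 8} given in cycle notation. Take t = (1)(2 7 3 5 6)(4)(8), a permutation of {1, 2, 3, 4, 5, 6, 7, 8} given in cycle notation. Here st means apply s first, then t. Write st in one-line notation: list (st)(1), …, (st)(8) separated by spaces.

(st)(x) = t(s(x)). Computing each image: t(s(1)) = t(4) = 4, t(s(2)) = t(2) = 7, t(s(3)) = t(6) = 2, t(s(4)) = t(3) = 5, t(s(5)) = t(1) = 1, t(s(6)) = t(7) = 3, t(s(7)) = t(8) = 8, t(s(8)) = t(5) = 6.
Hence st = [4 7 2 5 1 3 8 6].

4 7 2 5 1 3 8 6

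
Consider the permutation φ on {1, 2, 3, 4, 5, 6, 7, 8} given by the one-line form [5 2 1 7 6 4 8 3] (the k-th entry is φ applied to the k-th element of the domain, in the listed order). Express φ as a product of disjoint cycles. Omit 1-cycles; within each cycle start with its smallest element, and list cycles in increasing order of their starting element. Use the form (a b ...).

From 1: 1 → 5 → 6 → 4 → 7 → 8 → 3 → 1, closing the cycle (1 5 6 4 7 8 3).
Repeating from the next unused element and collecting all non-trivial cycles gives (1 5 6 4 7 8 3).

(1 5 6 4 7 8 3)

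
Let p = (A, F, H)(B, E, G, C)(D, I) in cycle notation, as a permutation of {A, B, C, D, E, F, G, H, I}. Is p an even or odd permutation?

even

The cycle lengths are 4, 3, 2.
A cycle of length ℓ contributes ℓ−1 transpositions, so p is a product of 3 + 2 + 1 = 6 transpositions — even.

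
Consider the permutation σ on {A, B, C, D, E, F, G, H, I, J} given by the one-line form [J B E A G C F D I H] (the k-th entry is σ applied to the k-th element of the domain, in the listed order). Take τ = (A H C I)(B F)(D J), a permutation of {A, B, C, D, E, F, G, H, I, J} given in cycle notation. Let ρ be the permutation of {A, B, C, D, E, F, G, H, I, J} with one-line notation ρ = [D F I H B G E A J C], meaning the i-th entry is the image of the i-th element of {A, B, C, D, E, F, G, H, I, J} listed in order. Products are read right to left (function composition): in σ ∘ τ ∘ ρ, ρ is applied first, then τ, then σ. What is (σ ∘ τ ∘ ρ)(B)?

B

Chase B: ρ(B) = F; τ(F) = B; σ(B) = B. Hence (σ ∘ τ ∘ ρ)(B) = B.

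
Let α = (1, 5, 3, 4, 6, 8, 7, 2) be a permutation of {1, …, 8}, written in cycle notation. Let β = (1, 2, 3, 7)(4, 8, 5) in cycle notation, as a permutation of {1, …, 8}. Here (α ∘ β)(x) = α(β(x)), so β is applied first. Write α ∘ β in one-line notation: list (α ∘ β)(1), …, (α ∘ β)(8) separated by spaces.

1 4 2 7 6 8 5 3

For each element, apply β then α: 1 → 2 → 1; 2 → 3 → 4; 3 → 7 → 2; 4 → 8 → 7; 5 → 4 → 6; 6 → 6 → 8; 7 → 1 → 5; 8 → 5 → 3.
So α ∘ β in one-line form is 1 4 2 7 6 8 5 3.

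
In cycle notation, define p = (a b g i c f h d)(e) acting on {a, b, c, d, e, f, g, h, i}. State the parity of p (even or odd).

odd

The cycle lengths are 8, 1.
A cycle of length ℓ contributes ℓ−1 transpositions, so p is a product of 7 transpositions — odd.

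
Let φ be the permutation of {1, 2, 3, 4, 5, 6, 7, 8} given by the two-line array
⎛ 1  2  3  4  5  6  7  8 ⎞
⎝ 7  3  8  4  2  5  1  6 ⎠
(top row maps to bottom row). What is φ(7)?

The entry below 7 in the array is 1, so φ(7) = 1.

1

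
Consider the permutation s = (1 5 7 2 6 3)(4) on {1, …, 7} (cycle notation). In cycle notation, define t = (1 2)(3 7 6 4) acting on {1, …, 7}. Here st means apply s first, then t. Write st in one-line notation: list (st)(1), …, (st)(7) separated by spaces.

5 4 2 3 6 7 1

Chase each element through s then t: 1 → 5 → 5; 2 → 6 → 4; 3 → 1 → 2; 4 → 4 → 3; 5 → 7 → 6; 6 → 3 → 7; 7 → 2 → 1.
Collecting the images, st = [5 4 2 3 6 7 1].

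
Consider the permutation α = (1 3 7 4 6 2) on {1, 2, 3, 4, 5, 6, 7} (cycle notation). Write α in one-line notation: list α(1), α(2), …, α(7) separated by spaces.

Image by image: 1↦3, 2↦1, 3↦7, 4↦6, 5↦5, 6↦2, 7↦4.
Listing these in domain order gives 3 1 7 6 5 2 4.

3 1 7 6 5 2 4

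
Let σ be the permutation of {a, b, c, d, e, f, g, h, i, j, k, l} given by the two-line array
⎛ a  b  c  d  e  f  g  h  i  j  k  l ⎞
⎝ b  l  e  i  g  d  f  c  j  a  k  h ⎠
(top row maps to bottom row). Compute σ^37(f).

Tracing f → d → … returns to f after 11 steps, so f lies in an 11-cycle (a, b, l, h, c, e, g, f, d, i, j).
Since the cycle has length 11, σ^37 acts on it the same as σ^4 (37 mod 11 = 4).
Advancing 4 steps from f: f → d → i → j → a.

a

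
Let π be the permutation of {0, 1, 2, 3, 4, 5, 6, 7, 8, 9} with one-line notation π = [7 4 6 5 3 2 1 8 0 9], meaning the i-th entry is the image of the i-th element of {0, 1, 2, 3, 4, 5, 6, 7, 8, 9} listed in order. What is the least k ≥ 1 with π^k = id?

6

The disjoint-cycle form of π has cycle lengths 6, 3, 1.
The order of π is the least common multiple of its cycle lengths: lcm(6, 3) = 6.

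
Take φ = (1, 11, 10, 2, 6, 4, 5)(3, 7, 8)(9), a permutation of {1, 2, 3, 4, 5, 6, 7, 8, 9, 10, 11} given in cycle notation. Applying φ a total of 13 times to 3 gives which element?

7

3 lies in the 3-cycle (3, 7, 8).
On a 3-cycle, φ^3 is the identity, so φ^13 = φ^1 there (13 ≡ 1 mod 3).
Stepping 1 place around the cycle: 3 → 7.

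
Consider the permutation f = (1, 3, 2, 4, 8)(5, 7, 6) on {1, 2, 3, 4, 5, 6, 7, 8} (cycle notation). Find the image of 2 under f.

2 appears in (1, 3, 2, 4, 8); the next entry (wrapping around) is 4.

4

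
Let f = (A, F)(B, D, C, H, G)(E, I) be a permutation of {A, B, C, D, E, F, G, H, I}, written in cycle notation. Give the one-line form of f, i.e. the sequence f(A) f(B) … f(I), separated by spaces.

Image by image: A→F, B→D, C→H, D→C, E→I, F→A, G→B, H→G, I→E.
Listing these in domain order gives F D H C I A B G E.

F D H C I A B G E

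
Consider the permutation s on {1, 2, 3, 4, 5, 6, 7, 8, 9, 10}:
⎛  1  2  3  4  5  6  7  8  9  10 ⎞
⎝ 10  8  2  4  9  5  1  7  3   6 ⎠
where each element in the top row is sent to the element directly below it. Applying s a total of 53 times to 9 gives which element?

Tracing 9 → 3 → … returns to 9 after 9 steps, so 9 lies in a 9-cycle (1 10 6 5 9 3 2 8 7).
On a 9-cycle, s^9 is the identity, so s^53 = s^8 there (53 ≡ 8 mod 9).
Stepping 8 places around the cycle: 9 → 3 → 2 → 8 → 7 → 1 → 10 → 6 → 5.

5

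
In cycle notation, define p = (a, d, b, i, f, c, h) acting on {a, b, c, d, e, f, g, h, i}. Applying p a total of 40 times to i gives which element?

i lies in the 7-cycle (a, d, b, i, f, c, h).
On a 7-cycle, p^7 is the identity, so p^40 = p^5 there (40 ≡ 5 mod 7).
Advancing 5 steps from i: i → f → c → h → a → d.

d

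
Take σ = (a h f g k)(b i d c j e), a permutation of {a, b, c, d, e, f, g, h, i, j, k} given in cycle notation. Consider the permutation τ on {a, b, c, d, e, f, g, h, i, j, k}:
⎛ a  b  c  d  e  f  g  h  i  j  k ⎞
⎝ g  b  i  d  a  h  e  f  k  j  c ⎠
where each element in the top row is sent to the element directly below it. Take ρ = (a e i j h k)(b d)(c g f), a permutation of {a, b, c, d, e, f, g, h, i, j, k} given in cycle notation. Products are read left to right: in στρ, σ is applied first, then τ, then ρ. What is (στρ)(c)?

Apply the permutations in order: σ(c) = j, then τ(j) = j, then ρ(j) = h. So (στρ)(c) = h.

h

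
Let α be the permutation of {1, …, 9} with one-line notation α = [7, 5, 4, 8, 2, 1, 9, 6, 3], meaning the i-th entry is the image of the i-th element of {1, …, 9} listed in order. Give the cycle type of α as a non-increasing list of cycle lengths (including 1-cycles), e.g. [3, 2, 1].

The disjoint cycles are (1, 7, 9, 3, 4, 8, 6)(2, 5), with lengths 7, 2 in non-increasing order.

[7, 2]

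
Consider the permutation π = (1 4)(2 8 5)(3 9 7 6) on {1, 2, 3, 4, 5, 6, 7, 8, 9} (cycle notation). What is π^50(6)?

9

6 lies in the 4-cycle (3 9 7 6).
On a 4-cycle, π^4 is the identity, so π^50 = π^2 there (50 ≡ 2 mod 4).
Advancing 2 steps from 6: 6 → 3 → 9.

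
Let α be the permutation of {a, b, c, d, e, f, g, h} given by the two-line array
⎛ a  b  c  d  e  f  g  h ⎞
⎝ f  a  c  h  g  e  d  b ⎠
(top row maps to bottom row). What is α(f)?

The entry below f in the array is e, so α(f) = e.

e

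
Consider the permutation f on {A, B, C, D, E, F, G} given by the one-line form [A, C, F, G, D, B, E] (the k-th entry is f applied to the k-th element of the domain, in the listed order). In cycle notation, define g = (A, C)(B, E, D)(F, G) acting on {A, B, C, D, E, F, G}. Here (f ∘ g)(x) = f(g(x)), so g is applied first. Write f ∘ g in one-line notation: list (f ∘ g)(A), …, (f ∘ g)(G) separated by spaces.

F D A C G E B

(f ∘ g)(x) = f(g(x)). Computing each image: f(g(A)) = f(C) = F, f(g(B)) = f(E) = D, f(g(C)) = f(A) = A, f(g(D)) = f(B) = C, f(g(E)) = f(D) = G, f(g(F)) = f(G) = E, f(g(G)) = f(F) = B.
Hence f ∘ g = [F D A C G E B].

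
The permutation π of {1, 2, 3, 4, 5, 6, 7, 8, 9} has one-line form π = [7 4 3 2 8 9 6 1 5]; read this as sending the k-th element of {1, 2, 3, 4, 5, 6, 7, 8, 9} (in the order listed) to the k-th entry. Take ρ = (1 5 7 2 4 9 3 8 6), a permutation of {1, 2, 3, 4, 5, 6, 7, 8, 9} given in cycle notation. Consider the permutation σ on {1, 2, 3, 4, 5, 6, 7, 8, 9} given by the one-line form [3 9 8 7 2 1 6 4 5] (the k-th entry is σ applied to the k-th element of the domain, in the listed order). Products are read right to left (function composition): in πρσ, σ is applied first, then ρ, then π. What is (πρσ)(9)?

(πρσ)(9) = π(ρ(σ(9))). σ(9) = 5, then ρ(5) = 7, then π(7) = 6, so the result is 6.

6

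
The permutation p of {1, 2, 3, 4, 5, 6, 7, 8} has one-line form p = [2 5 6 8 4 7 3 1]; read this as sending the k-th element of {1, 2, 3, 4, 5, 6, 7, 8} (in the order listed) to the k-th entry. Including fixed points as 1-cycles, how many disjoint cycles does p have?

2

The cycle decomposition is (1, 2, 5, 4, 8)(3, 6, 7), which has 2 cycles (counting 1-cycles).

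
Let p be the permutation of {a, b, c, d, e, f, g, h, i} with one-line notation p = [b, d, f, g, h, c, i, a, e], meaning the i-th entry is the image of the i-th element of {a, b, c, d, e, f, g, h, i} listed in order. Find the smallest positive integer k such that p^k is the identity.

The disjoint-cycle form of p has cycle lengths 7, 2.
The order is lcm(7, 2) = 14.

14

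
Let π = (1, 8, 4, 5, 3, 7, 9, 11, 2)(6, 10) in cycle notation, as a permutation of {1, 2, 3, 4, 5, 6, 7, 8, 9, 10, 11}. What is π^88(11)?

11 lies in the 9-cycle (1, 8, 4, 5, 3, 7, 9, 11, 2).
On a 9-cycle, π^9 is the identity, so π^88 = π^7 there (88 ≡ 7 mod 9).
Stepping 7 places around the cycle: 11 → 2 → 1 → 8 → 4 → 5 → 3 → 7.

7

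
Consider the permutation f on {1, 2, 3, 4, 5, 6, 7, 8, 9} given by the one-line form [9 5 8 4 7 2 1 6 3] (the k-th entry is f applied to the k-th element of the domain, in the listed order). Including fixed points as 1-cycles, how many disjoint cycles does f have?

2

The cycle decomposition is (1, 9, 3, 8, 6, 2, 5, 7)(4), which has 2 cycles (counting 1-cycles).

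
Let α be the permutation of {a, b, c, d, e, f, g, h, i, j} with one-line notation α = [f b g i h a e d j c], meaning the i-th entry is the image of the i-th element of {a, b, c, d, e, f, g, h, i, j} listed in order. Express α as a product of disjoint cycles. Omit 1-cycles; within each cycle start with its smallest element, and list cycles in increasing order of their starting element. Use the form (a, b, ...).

Start at a and follow images: a → f → a, giving the cycle (a, f).
Repeating from the next unused element and collecting all non-trivial cycles gives (a, f)(c, g, e, h, d, i, j).

(a, f)(c, g, e, h, d, i, j)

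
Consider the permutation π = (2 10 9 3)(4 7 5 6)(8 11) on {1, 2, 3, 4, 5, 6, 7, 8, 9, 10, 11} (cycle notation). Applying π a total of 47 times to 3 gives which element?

3 lies in the 4-cycle (2 10 9 3).
Powers repeat with period 4 on this cycle, and 47 mod 4 = 3, so π^47(3) = π^3(3).
Advancing 3 steps from 3: 3 → 2 → 10 → 9.

9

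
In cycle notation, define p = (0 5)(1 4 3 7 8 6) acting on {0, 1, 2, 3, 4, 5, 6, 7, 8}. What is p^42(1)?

1

1 lies in the 6-cycle (1 4 3 7 8 6).
Powers repeat with period 6 on this cycle, and 42 mod 6 = 0, so p^42(1) = p^0(1).
So p^42(1) = 1.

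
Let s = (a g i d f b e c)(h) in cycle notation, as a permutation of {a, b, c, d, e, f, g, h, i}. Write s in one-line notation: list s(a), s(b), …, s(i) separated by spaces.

Image by image: a↦g, b↦e, c↦a, d↦f, e↦c, f↦b, g↦i, h↦h, i↦d.
So the one-line form is g e a f c b i h d.

g e a f c b i h d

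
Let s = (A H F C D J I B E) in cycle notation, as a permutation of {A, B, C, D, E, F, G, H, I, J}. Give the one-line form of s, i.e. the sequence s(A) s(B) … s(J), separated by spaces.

Reading each image from the cycles: A↦H, B↦E, C↦D, D↦J, E↦A, F↦C, G↦G, H↦F, I↦B, J↦I.
Listing these in domain order gives H E D J A C G F B I.

H E D J A C G F B I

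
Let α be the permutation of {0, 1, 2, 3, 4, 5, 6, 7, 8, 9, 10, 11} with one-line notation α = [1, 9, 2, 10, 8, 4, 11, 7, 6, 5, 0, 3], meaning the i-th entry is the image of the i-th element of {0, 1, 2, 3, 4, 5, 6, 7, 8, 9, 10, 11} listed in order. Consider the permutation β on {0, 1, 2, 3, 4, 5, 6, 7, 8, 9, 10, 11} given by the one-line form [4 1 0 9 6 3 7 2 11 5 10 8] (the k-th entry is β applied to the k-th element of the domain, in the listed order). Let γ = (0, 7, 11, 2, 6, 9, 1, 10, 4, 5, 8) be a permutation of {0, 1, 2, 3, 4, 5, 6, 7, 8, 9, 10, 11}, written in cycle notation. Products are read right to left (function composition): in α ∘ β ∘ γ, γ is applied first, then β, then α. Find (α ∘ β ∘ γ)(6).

Chase 6: γ(6) = 9; β(9) = 5; α(5) = 4. Hence (α ∘ β ∘ γ)(6) = 4.

4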